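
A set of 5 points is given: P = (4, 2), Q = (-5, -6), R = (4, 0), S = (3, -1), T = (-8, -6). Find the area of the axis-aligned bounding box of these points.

96

x ranges over [-8, 4], width 12.
y ranges over [-6, 2], height 8.
Area = 12 × 8 = 96.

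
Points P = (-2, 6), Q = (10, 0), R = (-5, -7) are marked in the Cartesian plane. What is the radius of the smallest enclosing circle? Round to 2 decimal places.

8.51

Side lengths²: PQ² = 180, PR² = 178, QR² = 274.
Since QR² = 274 < 180 + 178 = 358, the triangle is acute, so the smallest enclosing circle is the circumcircle.
Circumcentre = (48/29, -49/29), r² = 60965/841.
r = √(60965/841) ≈ 8.51.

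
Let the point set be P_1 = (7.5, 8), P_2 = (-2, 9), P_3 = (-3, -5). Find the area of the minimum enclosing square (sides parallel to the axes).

The bounding box has width 10.5 and height 14.
An axis-aligned square enclosing the set must have side ≥ max(width, height).
So the minimum side is max(10.5, 14) = 14.
Area = 14² = 196.

196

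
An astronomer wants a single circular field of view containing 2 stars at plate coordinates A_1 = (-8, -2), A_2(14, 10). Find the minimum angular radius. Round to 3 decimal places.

The smallest circle enclosing two points has them as diameter endpoints.
Centre = midpoint = (3, 4); r² = |A_1A_2|²/4 = 628/4 = 157.
r = √157 ≈ 12.530.

12.530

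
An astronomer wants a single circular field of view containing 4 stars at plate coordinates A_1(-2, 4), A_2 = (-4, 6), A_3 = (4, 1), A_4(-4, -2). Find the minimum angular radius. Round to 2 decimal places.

The minimum enclosing circle is determined by three boundary points: A_2, A_3, A_4.
Their circumcentre is (-0.9375, 2) with r² = 25.37890625.
The farthest remaining point A_1 is at distance² 5.12890625 ≤ 25.37890625.
r = √(25.37890625) ≈ 5.04.

5.04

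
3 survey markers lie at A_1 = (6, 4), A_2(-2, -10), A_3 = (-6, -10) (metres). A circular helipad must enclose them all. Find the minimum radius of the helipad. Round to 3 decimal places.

Side lengths²: A_1A_2² = 260, A_1A_3² = 340, A_2A_3² = 16.
Since A_1A_3² = 340 ≥ 260 + 16 = 276, the angle opposite A_1A_3 is not acute, so the smallest enclosing circle has A_1A_3 as diameter.
Centre = midpoint of A_1A_3 = (0, -3), r² = 340/4 = 85.
r = √85 ≈ 9.220.

9.220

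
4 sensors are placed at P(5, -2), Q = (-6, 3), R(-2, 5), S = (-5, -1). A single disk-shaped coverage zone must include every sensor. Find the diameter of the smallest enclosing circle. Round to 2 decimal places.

The farthest pair is P–Q with squared distance 146. The circle on this segment as diameter has centre (-0.5, 0.5) and r² = 146/4 = 36.5.
Check R: distance² to centre = 22.5 ≤ 36.5, so it lies inside.
All remaining points lie in this disk, and no smaller disk contains both endpoints, so this is the minimum enclosing circle.
Diameter = 2r = 2√(36.5) ≈ 12.08.

12.08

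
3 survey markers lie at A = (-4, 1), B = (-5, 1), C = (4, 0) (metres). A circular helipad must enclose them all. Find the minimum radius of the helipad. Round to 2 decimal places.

Side lengths²: AB² = 1, AC² = 65, BC² = 82.
Since BC² = 82 ≥ 65 + 1 = 66, the angle opposite BC is not acute, so the smallest enclosing circle has BC as diameter.
Centre = midpoint of BC = (-0.5, 0.5), r² = 82/4 = 20.5.
r = √(20.5) ≈ 4.53.

4.53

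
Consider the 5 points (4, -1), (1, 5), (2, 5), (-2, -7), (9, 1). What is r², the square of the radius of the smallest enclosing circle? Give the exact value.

A smallest enclosing disk is always determined by at most three of the input points on its boundary.
The minimum enclosing circle is determined by three boundary points: (1, 5), (-2, -7), (9, 1).
Their circumcentre is (47/18, -16/9) with r² = 15725/324.
The farthest remaining point (2, 5) is at distance² 15005/324 ≤ 15725/324.

15725/324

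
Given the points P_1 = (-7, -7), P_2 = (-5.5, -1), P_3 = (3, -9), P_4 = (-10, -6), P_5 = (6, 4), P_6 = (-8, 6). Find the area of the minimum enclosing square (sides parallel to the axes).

256

The bounding box has width 16 and height 15.
An axis-aligned square enclosing the set must have side ≥ max(width, height).
So the minimum side is max(16, 15) = 16.
Area = 16² = 256.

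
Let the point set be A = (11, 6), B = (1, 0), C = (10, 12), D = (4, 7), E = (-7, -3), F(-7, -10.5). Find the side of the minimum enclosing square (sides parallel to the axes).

22.5

The bounding box has width 18 and height 22.5.
An axis-aligned square enclosing the set must have side ≥ max(width, height).
So the minimum side is max(18, 22.5) = 22.5.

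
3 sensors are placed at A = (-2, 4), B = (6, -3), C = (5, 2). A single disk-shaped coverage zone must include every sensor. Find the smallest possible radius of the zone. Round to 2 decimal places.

5.32

Side lengths²: AB² = 113, AC² = 53, BC² = 26.
Since AB² = 113 ≥ 53 + 26 = 79, the angle opposite AB is not acute, so the smallest enclosing circle has AB as diameter.
Centre = midpoint of AB = (2, 0.5), r² = 113/4 = 28.25.
r = √(28.25) ≈ 5.32.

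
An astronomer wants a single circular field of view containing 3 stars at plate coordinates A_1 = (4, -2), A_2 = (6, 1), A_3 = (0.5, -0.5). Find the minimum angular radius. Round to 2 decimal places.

2.85

Side lengths²: A_1A_2² = 13, A_1A_3² = 14.5, A_2A_3² = 32.5.
Since A_2A_3² = 32.5 ≥ 14.5 + 13 = 27.5, the angle opposite A_2A_3 is not acute, so the smallest enclosing circle has A_2A_3 as diameter.
Centre = midpoint of A_2A_3 = (3.25, 0.25), r² = 32.5/4 = 8.125.
r = √(8.125) ≈ 2.85.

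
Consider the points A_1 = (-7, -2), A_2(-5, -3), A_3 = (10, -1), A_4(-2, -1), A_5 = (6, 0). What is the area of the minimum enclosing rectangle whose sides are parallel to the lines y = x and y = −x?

In coordinates u = x + y, v = x − y the rectangle is axis-aligned; the map (x,y)→(u,v) scales areas by 2.
u-values: -9, -8, 9, -3, 6; range = 9 − (-9) = 18.
v-values: -5, -2, 11, -1, 6; range = 11 − (-5) = 16.
Area = (18 × 16) / 2 = 144.

144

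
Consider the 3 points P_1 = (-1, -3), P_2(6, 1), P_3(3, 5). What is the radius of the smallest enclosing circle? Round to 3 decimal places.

4.507

Side lengths²: P_1P_2² = 65, P_1P_3² = 80, P_2P_3² = 25.
Since P_1P_3² = 80 < 65 + 25 = 90, the triangle is acute, so the smallest enclosing circle is the circumcircle.
Circumcentre = (1.5, 0.75), r² = 20.3125.
r = √(20.3125) ≈ 4.507.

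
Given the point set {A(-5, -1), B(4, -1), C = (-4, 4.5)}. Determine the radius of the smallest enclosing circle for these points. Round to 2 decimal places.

Side lengths²: AB² = 81, AC² = 31.25, BC² = 94.25.
Since BC² = 94.25 < 81 + 31.25 = 112.25, the triangle is acute, so the smallest enclosing circle is the circumcircle.
Circumcentre = (-0.5, 45/44), r² = 47125/1936.
r = √(47125/1936) ≈ 4.93.

4.93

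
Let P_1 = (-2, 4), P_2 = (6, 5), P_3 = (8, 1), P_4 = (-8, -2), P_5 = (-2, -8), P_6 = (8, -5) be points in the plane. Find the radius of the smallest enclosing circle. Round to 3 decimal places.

8.437

The minimum enclosing circle of a finite set is fixed by two of the points (as a diameter) or three (as a circumcircle).
The minimum enclosing circle is determined by three boundary points: P_2, P_4, P_6.
Their circumcentre is (9/22, -29/22) with r² = 17225/242.
The farthest remaining point P_3 is at distance² 15245/242 ≤ 17225/242.
r = √(17225/242) ≈ 8.437.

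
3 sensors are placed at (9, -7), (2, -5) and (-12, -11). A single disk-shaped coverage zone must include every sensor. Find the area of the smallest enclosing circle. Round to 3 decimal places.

Call the three points A, B, C in the order given.
Side lengths²: AB² = 53, AC² = 457, BC² = 232.
Since AC² = 457 ≥ 232 + 53 = 285, the angle opposite AC is not acute, so the smallest enclosing circle has AC as diameter.
Centre = midpoint of AC = (-1.5, -9), r² = 457/4 = 114.25.
Area = π·r² = π·114.25 ≈ 358.927.

358.927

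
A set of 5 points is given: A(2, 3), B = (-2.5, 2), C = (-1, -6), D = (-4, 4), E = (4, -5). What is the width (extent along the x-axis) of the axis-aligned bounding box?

8

max x = 4, min x = -4, so width = 8.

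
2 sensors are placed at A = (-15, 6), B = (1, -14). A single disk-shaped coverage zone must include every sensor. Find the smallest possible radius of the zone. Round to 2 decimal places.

The smallest circle enclosing two points has them as diameter endpoints.
Centre = midpoint = (-7, -4); r² = |AB|²/4 = 656/4 = 164.
r = √164 ≈ 12.81.

12.81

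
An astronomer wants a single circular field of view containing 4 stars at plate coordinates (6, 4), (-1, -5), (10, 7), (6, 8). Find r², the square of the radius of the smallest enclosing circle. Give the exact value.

66.25

The minimum enclosing circle of a finite set is fixed by two of the points (as a diameter) or three (as a circumcircle).
The farthest pair is (-1, -5)–(10, 7) with squared distance 265. The circle on this segment as diameter has centre (4.5, 1) and r² = 265/4 = 66.25.
Check (6, 4): distance² to centre = 11.25 ≤ 66.25, so it lies inside.
All remaining points lie in this disk, and no smaller disk contains both endpoints, so this is the minimum enclosing circle.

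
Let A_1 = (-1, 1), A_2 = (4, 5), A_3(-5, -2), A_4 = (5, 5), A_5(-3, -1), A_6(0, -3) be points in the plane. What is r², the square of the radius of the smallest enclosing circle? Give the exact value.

By Welzl's lemma the MEC is supported by two points (diametrically opposite) or three points (on a circumcircle).
The farthest pair is A_3–A_4 with squared distance 149. The circle on this segment as diameter has centre (0, 1.5) and r² = 149/4 = 37.25.
Check A_1: distance² to centre = 1.25 ≤ 37.25, so it lies inside.
All remaining points lie in this disk, and no smaller disk contains both endpoints, so this is the minimum enclosing circle.

37.25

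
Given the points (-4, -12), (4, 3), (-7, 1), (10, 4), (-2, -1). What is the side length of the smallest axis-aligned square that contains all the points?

17

The bounding box has width 17 and height 16.
An axis-aligned square enclosing the set must have side ≥ max(width, height).
So the minimum side is max(17, 16) = 17.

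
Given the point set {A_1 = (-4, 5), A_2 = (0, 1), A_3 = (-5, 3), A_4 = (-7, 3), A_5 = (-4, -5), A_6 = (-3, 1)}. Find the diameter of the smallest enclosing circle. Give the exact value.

By Welzl's lemma the MEC is supported by two points (diametrically opposite) or three points (on a circumcircle).
The farthest pair is A_1–A_5 with squared distance 100. The circle on this segment as diameter has centre (-4, 0) and r² = 100/4 = 25.
Check A_2: distance² to centre = 17 ≤ 25, so it lies inside.
All remaining points lie in this disk, and no smaller disk contains both endpoints, so this is the minimum enclosing circle.
Diameter = 2r = 2√25 = 10.

10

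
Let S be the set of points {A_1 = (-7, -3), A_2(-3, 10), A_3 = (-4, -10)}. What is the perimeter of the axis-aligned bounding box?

48

Width = max x − min x = -3 − (-7) = 4.
Height = max y − min y = 10 − (-10) = 20.
Perimeter = 2(4 + 20) = 48.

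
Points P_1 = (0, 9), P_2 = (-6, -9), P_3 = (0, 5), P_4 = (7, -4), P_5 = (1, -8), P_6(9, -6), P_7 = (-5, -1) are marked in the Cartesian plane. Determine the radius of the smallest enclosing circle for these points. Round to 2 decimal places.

The minimum enclosing circle of a finite set is fixed by two of the points (as a diameter) or three (as a circumcircle).
The minimum enclosing circle is determined by three boundary points: P_1, P_2, P_6.
Their circumcentre is (3/14, -15/14) with r² = 9945/98.
The farthest remaining point P_4 is at distance² 5353/98 ≤ 9945/98.
r = √(9945/98) ≈ 10.07.

10.07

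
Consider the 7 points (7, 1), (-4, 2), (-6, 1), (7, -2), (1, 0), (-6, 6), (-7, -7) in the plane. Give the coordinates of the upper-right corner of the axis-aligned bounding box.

x-range [-7, 7], y-range [-7, 6].
The upper-right corner is (7, 6).

(7, 6)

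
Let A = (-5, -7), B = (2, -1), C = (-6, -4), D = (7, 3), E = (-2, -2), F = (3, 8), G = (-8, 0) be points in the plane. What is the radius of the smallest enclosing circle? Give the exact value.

A smallest enclosing disk is always determined by at most three of the input points on its boundary.
The farthest pair is A–F with squared distance 289. The circle on this segment as diameter has centre (-1, 0.5) and r² = 289/4 = 72.25.
Check B: distance² to centre = 11.25 ≤ 72.25, so it lies inside.
All remaining points lie in this disk, and no smaller disk contains both endpoints, so this is the minimum enclosing circle.
r = √(72.25) = 8.5.

8.5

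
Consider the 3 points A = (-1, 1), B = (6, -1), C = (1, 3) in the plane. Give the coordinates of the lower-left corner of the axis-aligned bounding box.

x-range [-1, 6], y-range [-1, 3].
The lower-left corner is (-1, -1).

(-1, -1)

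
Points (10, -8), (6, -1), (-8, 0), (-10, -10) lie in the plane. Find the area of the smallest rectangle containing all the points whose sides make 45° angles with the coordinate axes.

In coordinates u = x + y, v = x − y the rectangle is axis-aligned; the map (x,y)→(u,v) scales areas by 2.
u-values: 2, 5, -8, -20; range = 5 − (-20) = 25.
v-values: 18, 7, -8, 0; range = 18 − (-8) = 26.
Area = (25 × 26) / 2 = 325.

325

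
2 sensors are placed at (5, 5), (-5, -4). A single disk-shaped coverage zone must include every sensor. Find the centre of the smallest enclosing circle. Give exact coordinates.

(0, 0.5)

The smallest circle enclosing two points has them as diameter endpoints.
Centre = midpoint = (0, 0.5); r² = |(5, 5)−(-5, -4)|²/4 = 181/4 = 45.25.
Centre = (0, 0.5).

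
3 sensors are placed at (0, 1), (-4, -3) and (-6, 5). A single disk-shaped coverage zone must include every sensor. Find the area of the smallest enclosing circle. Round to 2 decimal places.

Call the three points A, B, C in the order given.
Side lengths²: AB² = 32, AC² = 52, BC² = 68.
Since BC² = 68 < 52 + 32 = 84, the triangle is acute, so the smallest enclosing circle is the circumcircle.
Circumcentre = (-4.2, 1.2), r² = 17.68.
Area = π·r² = π·17.68 ≈ 55.54.

55.54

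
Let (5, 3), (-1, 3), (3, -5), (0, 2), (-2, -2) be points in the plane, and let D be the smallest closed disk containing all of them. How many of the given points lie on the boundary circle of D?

By Welzl's lemma the MEC is supported by two points (diametrically opposite) or three points (on a circumcircle).
The minimum enclosing circle is determined by three boundary points: (5, 3), (-1, 3), (3, -5).
Their circumcentre is (2, -0.5) with r² = 21.25.
The farthest remaining point (-2, -2) is at distance² 18.25 ≤ 21.25.
The points at distance exactly r from the centre are (5, 3), (-1, 3), (3, -5) — 3 points.

3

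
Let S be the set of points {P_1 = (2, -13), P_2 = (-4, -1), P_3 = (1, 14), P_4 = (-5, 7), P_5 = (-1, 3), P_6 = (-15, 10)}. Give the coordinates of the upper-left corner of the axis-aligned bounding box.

x-range [-15, 2], y-range [-13, 14].
The upper-left corner is (-15, 14).

(-15, 14)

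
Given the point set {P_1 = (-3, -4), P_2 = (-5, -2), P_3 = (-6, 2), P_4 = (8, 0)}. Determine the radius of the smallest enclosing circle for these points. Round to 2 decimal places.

The minimum enclosing circle of a finite set is fixed by two of the points (as a diameter) or three (as a circumcircle).
The farthest pair is P_3–P_4 with squared distance 200. The circle on this segment as diameter has centre (1, 1) and r² = 200/4 = 50.
Check P_1: distance² to centre = 41 ≤ 50, so it lies inside.
All remaining points lie in this disk, and no smaller disk contains both endpoints, so this is the minimum enclosing circle.
r = √50 ≈ 7.07.

7.07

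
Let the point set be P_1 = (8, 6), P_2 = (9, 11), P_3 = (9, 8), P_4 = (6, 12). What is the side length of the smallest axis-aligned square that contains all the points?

The bounding box has width 3 and height 6.
An axis-aligned square enclosing the set must have side ≥ max(width, height).
So the minimum side is max(3, 6) = 6.

6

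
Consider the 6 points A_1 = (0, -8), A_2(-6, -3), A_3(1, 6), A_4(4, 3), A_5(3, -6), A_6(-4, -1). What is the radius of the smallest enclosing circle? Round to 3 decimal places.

7.018

By Welzl's lemma the MEC is supported by two points (diametrically opposite) or three points (on a circumcircle).
The farthest pair is A_1–A_3 with squared distance 197. The circle on this segment as diameter has centre (0.5, -1) and r² = 197/4 = 49.25.
Check A_2: distance² to centre = 46.25 ≤ 49.25, so it lies inside.
All remaining points lie in this disk, and no smaller disk contains both endpoints, so this is the minimum enclosing circle.
r = √(49.25) ≈ 7.018.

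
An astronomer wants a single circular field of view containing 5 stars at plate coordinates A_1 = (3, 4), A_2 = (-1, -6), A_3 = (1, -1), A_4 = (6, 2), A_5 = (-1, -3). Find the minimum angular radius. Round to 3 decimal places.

The minimum enclosing circle of a finite set is fixed by two of the points (as a diameter) or three (as a circumcircle).
The minimum enclosing circle is determined by three boundary points: A_1, A_2, A_4.
Their circumcentre is (63/38, -24/19) with r² = 42601/1444.
The farthest remaining point A_5 is at distance² 14557/1444 ≤ 42601/1444.
r = √(42601/1444) ≈ 5.432.

5.432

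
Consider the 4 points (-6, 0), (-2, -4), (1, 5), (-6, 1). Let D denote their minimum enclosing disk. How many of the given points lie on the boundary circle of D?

3

The minimum enclosing circle of a finite set is fixed by two of the points (as a diameter) or three (as a circumcircle).
The minimum enclosing circle is determined by three boundary points: (-6, 0), (-2, -4), (1, 5).
Their circumcentre is (-1.25, 0.75) with r² = 23.125.
The farthest remaining point (-6, 1) is at distance² 22.625 ≤ 23.125.
The points at distance exactly r from the centre are (-6, 0), (-2, -4), (1, 5) — 3 points.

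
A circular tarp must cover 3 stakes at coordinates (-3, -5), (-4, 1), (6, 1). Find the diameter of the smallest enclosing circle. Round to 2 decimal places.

10.97

Call the three points A, B, C in the order given.
Side lengths²: AB² = 37, AC² = 117, BC² = 100.
Since AC² = 117 < 100 + 37 = 137, the triangle is acute, so the smallest enclosing circle is the circumcircle.
Circumcentre = (1, -1.25), r² = 30.0625.
Diameter = 2r = 2√(30.0625) ≈ 10.97.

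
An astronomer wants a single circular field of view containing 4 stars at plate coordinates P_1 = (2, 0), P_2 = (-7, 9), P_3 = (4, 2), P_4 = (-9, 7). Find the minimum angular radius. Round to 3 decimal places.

The minimum enclosing circle of a finite set is fixed by two of the points (as a diameter) or three (as a circumcircle).
The farthest pair is P_3–P_4 with squared distance 194. The circle on this segment as diameter has centre (-2.5, 4.5) and r² = 194/4 = 48.5.
Check P_1: distance² to centre = 40.5 ≤ 48.5, so it lies inside.
All remaining points lie in this disk, and no smaller disk contains both endpoints, so this is the minimum enclosing circle.
r = √(48.5) ≈ 6.964.

6.964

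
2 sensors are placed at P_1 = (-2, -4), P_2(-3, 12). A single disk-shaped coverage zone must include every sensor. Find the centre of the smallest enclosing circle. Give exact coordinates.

The smallest circle enclosing two points has them as diameter endpoints.
Centre = midpoint = (-2.5, 4); r² = |P_1P_2|²/4 = 257/4 = 64.25.
Centre = (-2.5, 4).

(-2.5, 4)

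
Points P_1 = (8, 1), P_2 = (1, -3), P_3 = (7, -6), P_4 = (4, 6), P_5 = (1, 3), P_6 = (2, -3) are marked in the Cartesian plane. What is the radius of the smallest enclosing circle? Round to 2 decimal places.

6.18

A smallest enclosing disk is always determined by at most three of the input points on its boundary.
The farthest pair is P_3–P_4 with squared distance 153. The circle on this segment as diameter has centre (5.5, 0) and r² = 153/4 = 38.25.
Check P_1: distance² to centre = 7.25 ≤ 38.25, so it lies inside.
All remaining points lie in this disk, and no smaller disk contains both endpoints, so this is the minimum enclosing circle.
r = √(38.25) ≈ 6.18.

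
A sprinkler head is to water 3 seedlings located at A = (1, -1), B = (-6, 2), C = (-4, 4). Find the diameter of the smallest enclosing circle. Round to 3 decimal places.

Side lengths²: AB² = 58, AC² = 50, BC² = 8.
Since AB² = 58 ≥ 50 + 8 = 58, the angle opposite AB is not acute, so the smallest enclosing circle has AB as diameter.
Centre = midpoint of AB = (-2.5, 0.5), r² = 58/4 = 14.5.
Diameter = 2r = 2√(14.5) ≈ 7.616.

7.616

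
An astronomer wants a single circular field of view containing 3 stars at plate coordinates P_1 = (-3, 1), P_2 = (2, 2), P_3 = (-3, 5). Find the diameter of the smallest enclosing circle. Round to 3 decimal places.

Side lengths²: P_1P_2² = 26, P_1P_3² = 16, P_2P_3² = 34.
Since P_2P_3² = 34 < 26 + 16 = 42, the triangle is acute, so the smallest enclosing circle is the circumcircle.
Circumcentre = (-0.8, 3), r² = 8.84.
Diameter = 2r = 2√(8.84) ≈ 5.946.

5.946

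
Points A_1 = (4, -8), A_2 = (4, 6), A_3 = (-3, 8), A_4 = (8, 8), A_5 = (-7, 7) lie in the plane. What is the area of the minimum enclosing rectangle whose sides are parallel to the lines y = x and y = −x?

260

In coordinates u = x + y, v = x − y the rectangle is axis-aligned; the map (x,y)→(u,v) scales areas by 2.
u-values: -4, 10, 5, 16, 0; range = 16 − (-4) = 20.
v-values: 12, -2, -11, 0, -14; range = 12 − (-14) = 26.
Area = (20 × 26) / 2 = 260.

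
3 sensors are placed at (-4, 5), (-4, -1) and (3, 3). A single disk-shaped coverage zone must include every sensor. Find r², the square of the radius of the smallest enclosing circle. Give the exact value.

3445/196

Call the three points A, B, C in the order given.
Side lengths²: AB² = 36, AC² = 53, BC² = 65.
Since BC² = 65 < 53 + 36 = 89, the triangle is acute, so the smallest enclosing circle is the circumcircle.
Circumcentre = (-15/14, 2), r² = 3445/196.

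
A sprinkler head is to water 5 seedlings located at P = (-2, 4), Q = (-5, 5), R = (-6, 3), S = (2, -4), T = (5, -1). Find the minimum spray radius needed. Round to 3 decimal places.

The minimum enclosing circle of a finite set is fixed by two of the points (as a diameter) or three (as a circumcircle).
The minimum enclosing circle is determined by three boundary points: Q, S, T.
Their circumcentre is (-0.375, 1.375) with r² = 34.53125.
The farthest remaining point R is at distance² 34.28125 ≤ 34.53125.
r = √(34.53125) ≈ 5.876.

5.876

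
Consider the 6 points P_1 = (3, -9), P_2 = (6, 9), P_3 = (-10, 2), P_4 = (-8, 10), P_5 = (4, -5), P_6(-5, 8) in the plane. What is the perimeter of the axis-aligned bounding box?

Width = max x − min x = 6 − (-10) = 16.
Height = max y − min y = 10 − (-9) = 19.
Perimeter = 2(16 + 19) = 70.

70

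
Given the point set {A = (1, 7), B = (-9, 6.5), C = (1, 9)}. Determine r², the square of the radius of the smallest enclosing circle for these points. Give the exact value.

Side lengths²: AB² = 100.25, AC² = 4, BC² = 106.25.
Since BC² = 106.25 ≥ 100.25 + 4 = 104.25, the angle opposite BC is not acute, so the smallest enclosing circle has BC as diameter.
Centre = midpoint of BC = (-4, 7.75), r² = 106.25/4 = 26.5625.

26.5625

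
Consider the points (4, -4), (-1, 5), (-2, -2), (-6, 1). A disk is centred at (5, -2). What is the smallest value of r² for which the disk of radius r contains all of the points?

130

The required radius is the distance from (5, -2) to the farthest point.
Squared distances: 5, 85, 49, 130.
Maximum is 130, attained at (-6, 1).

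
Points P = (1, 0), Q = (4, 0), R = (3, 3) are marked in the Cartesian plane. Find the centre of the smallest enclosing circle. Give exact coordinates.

Side lengths²: PQ² = 9, PR² = 13, QR² = 10.
Since PR² = 13 < 10 + 9 = 19, the triangle is acute, so the smallest enclosing circle is the circumcircle.
Circumcentre = (2.5, 7/6), r² = 65/18.
Centre = (2.5, 7/6).

(2.5, 7/6)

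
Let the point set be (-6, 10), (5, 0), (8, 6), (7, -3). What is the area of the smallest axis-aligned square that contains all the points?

196

The bounding box has width 14 and height 13.
An axis-aligned square enclosing the set must have side ≥ max(width, height).
So the minimum side is max(14, 13) = 14.
Area = 14² = 196.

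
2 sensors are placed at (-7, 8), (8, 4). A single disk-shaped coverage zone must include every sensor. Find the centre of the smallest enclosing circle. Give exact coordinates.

(0.5, 6)

The smallest circle enclosing two points has them as diameter endpoints.
Centre = midpoint = (0.5, 6); r² = |(-7, 8)−(8, 4)|²/4 = 241/4 = 60.25.
Centre = (0.5, 6).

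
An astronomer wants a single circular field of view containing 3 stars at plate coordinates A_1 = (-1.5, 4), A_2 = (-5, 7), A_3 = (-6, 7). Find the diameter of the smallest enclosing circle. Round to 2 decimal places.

Side lengths²: A_1A_2² = 21.25, A_1A_3² = 29.25, A_2A_3² = 1.
Since A_1A_3² = 29.25 ≥ 21.25 + 1 = 22.25, the angle opposite A_1A_3 is not acute, so the smallest enclosing circle has A_1A_3 as diameter.
Centre = midpoint of A_1A_3 = (-3.75, 5.5), r² = 29.25/4 = 7.3125.
Diameter = 2r = 2√(7.3125) ≈ 5.41.

5.41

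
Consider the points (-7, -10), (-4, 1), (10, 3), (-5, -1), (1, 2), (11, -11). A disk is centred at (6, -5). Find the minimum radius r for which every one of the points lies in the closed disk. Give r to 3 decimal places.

13.928

The required radius is the distance from (6, -5) to the farthest point.
Squared distances: 194, 136, 80, 137, 74, 61.
Maximum is 194, attained at (-7, -10).
r = √194 ≈ 13.928.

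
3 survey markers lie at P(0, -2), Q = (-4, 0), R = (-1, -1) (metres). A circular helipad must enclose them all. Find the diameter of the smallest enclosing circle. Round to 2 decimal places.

Side lengths²: PQ² = 20, PR² = 2, QR² = 10.
Since PQ² = 20 ≥ 10 + 2 = 12, the angle opposite PQ is not acute, so the smallest enclosing circle has PQ as diameter.
Centre = midpoint of PQ = (-2, -1), r² = 20/4 = 5.
Diameter = 2r = 2√5 ≈ 4.47.

4.47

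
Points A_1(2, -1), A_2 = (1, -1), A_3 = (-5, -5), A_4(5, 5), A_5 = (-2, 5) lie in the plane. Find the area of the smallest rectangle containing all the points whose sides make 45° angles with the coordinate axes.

In coordinates u = x + y, v = x − y the rectangle is axis-aligned; the map (x,y)→(u,v) scales areas by 2.
u-values: 1, 0, -10, 10, 3; range = 10 − (-10) = 20.
v-values: 3, 2, 0, 0, -7; range = 3 − (-7) = 10.
Area = (20 × 10) / 2 = 100.

100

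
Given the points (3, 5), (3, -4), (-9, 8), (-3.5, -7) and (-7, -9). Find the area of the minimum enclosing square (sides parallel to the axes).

The bounding box has width 12 and height 17.
An axis-aligned square enclosing the set must have side ≥ max(width, height).
So the minimum side is max(12, 17) = 17.
Area = 17² = 289.

289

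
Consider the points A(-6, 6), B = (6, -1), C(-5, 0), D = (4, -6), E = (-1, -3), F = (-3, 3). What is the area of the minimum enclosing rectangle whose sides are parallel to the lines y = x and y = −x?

110

In coordinates u = x + y, v = x − y the rectangle is axis-aligned; the map (x,y)→(u,v) scales areas by 2.
u-values: 0, 5, -5, -2, -4, 0; range = 5 − (-5) = 10.
v-values: -12, 7, -5, 10, 2, -6; range = 10 − (-12) = 22.
Area = (10 × 22) / 2 = 110.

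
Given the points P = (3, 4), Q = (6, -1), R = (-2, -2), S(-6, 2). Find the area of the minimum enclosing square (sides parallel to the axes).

The bounding box has width 12 and height 6.
An axis-aligned square enclosing the set must have side ≥ max(width, height).
So the minimum side is max(12, 6) = 12.
Area = 12² = 144.

144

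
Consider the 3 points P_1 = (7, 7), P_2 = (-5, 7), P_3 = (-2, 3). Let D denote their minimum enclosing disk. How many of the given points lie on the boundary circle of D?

Side lengths²: P_1P_2² = 144, P_1P_3² = 97, P_2P_3² = 25.
Since P_1P_2² = 144 ≥ 97 + 25 = 122, the angle opposite P_1P_2 is not acute, so the smallest enclosing circle has P_1P_2 as diameter.
Centre = midpoint of P_1P_2 = (1, 7), r² = 144/4 = 36.
The points at distance exactly r from the centre are P_1, P_2 — 2 points.

2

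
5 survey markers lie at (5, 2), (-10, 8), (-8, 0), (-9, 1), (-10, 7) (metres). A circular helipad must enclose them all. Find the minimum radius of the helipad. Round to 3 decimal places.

The minimum enclosing circle of a finite set is fixed by two of the points (as a diameter) or three (as a circumcircle).
The farthest pair is (5, 2)–(-10, 8) with squared distance 261. The circle on this segment as diameter has centre (-2.5, 5) and r² = 261/4 = 65.25.
Check (-8, 0): distance² to centre = 55.25 ≤ 65.25, so it lies inside.
All remaining points lie in this disk, and no smaller disk contains both endpoints, so this is the minimum enclosing circle.
r = √(65.25) ≈ 8.078.

8.078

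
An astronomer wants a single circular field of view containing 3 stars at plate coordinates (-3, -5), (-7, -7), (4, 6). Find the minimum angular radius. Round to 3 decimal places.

8.515

Call the three points A, B, C in the order given.
Side lengths²: AB² = 20, AC² = 170, BC² = 290.
Since BC² = 290 ≥ 170 + 20 = 190, the angle opposite BC is not acute, so the smallest enclosing circle has BC as diameter.
Centre = midpoint of BC = (-1.5, -0.5), r² = 290/4 = 72.5.
r = √(72.5) ≈ 8.515.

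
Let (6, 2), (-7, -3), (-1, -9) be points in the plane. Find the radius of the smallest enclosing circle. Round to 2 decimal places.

Call the three points A, B, C in the order given.
Side lengths²: AB² = 194, AC² = 170, BC² = 72.
Since AB² = 194 < 170 + 72 = 242, the triangle is acute, so the smallest enclosing circle is the circumcircle.
Circumcentre = (1/18, -35/18), r² = 8245/162.
r = √(8245/162) ≈ 7.13.

7.13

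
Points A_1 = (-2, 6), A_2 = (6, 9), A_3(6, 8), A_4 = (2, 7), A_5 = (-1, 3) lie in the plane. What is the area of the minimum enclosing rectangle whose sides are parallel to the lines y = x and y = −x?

39

In coordinates u = x + y, v = x − y the rectangle is axis-aligned; the map (x,y)→(u,v) scales areas by 2.
u-values: 4, 15, 14, 9, 2; range = 15 − 2 = 13.
v-values: -8, -3, -2, -5, -4; range = -2 − (-8) = 6.
Area = (13 × 6) / 2 = 39.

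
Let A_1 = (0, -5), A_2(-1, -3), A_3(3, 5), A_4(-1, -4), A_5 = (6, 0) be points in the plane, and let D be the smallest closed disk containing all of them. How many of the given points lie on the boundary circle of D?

A smallest enclosing disk is always determined by at most three of the input points on its boundary.
The farthest pair is A_1–A_3 with squared distance 109. The circle on this segment as diameter has centre (1.5, 0) and r² = 109/4 = 27.25.
Check A_2: distance² to centre = 15.25 ≤ 27.25, so it lies inside.
All remaining points lie in this disk, and no smaller disk contains both endpoints, so this is the minimum enclosing circle.
The points at distance exactly r from the centre are A_1, A_3 — 2 points.

2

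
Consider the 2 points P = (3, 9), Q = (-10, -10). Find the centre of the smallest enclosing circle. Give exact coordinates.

The smallest circle enclosing two points has them as diameter endpoints.
Centre = midpoint = (-3.5, -0.5); r² = |PQ|²/4 = 530/4 = 132.5.
Centre = (-3.5, -0.5).

(-3.5, -0.5)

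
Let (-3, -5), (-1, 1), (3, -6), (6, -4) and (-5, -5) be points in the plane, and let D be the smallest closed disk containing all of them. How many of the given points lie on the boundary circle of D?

The minimum enclosing circle is determined by three boundary points: (-1, 1), (6, -4), (-5, -5).
Their circumcentre is (15/31, -134/31) with r² = 29341/961.
The farthest remaining point (-3, -5) is at distance² 12105/961 ≤ 29341/961.
The points at distance exactly r from the centre are (-1, 1), (6, -4), (-5, -5) — 3 points.

3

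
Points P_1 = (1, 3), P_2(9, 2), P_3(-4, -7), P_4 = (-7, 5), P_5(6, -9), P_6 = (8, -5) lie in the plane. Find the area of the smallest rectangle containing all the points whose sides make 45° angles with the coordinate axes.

In coordinates u = x + y, v = x − y the rectangle is axis-aligned; the map (x,y)→(u,v) scales areas by 2.
u-values: 4, 11, -11, -2, -3, 3; range = 11 − (-11) = 22.
v-values: -2, 7, 3, -12, 15, 13; range = 15 − (-12) = 27.
Area = (22 × 27) / 2 = 297.

297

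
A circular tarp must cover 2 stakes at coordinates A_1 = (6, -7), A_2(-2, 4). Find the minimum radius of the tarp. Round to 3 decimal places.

6.801

The smallest circle enclosing two points has them as diameter endpoints.
Centre = midpoint = (2, -1.5); r² = |A_1A_2|²/4 = 185/4 = 46.25.
r = √(46.25) ≈ 6.801.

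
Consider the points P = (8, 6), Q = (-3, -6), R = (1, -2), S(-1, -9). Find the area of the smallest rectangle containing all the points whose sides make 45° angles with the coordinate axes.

In coordinates u = x + y, v = x − y the rectangle is axis-aligned; the map (x,y)→(u,v) scales areas by 2.
u-values: 14, -9, -1, -10; range = 14 − (-10) = 24.
v-values: 2, 3, 3, 8; range = 8 − 2 = 6.
Area = (24 × 6) / 2 = 72.

72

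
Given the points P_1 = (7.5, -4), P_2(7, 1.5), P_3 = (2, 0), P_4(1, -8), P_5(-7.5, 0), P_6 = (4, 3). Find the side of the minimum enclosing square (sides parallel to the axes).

The bounding box has width 15 and height 11.
An axis-aligned square enclosing the set must have side ≥ max(width, height).
So the minimum side is max(15, 11) = 15.

15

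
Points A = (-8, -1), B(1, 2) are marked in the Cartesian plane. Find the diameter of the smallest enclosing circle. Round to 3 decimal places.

The smallest circle enclosing two points has them as diameter endpoints.
Centre = midpoint = (-3.5, 0.5); r² = |AB|²/4 = 90/4 = 22.5.
Diameter = 2r = 2√(22.5) ≈ 9.487.

9.487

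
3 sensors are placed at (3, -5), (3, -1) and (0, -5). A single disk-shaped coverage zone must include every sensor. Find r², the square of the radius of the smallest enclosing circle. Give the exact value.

Call the three points A, B, C in the order given.
Side lengths²: AB² = 16, AC² = 9, BC² = 25.
Since BC² = 25 ≥ 16 + 9 = 25, the angle opposite BC is not acute, so the smallest enclosing circle has BC as diameter.
Centre = midpoint of BC = (1.5, -3), r² = 25/4 = 6.25.

6.25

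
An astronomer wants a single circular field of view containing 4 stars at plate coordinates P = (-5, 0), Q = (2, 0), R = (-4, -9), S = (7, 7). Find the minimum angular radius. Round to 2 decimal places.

A smallest enclosing disk is always determined by at most three of the input points on its boundary.
The farthest pair is R–S with squared distance 377. The circle on this segment as diameter has centre (1.5, -1) and r² = 377/4 = 94.25.
Check P: distance² to centre = 43.25 ≤ 94.25, so it lies inside.
All remaining points lie in this disk, and no smaller disk contains both endpoints, so this is the minimum enclosing circle.
r = √(94.25) ≈ 9.71.

9.71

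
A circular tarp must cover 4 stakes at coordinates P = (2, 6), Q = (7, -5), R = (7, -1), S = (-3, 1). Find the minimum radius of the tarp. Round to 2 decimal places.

6.23

By Welzl's lemma the MEC is supported by two points (diametrically opposite) or three points (on a circumcircle).
The minimum enclosing circle is determined by three boundary points: P, Q, S.
Their circumcentre is (3.125, -0.125) with r² = 38.78125.
The farthest remaining point R is at distance² 15.78125 ≤ 38.78125.
r = √(38.78125) ≈ 6.23.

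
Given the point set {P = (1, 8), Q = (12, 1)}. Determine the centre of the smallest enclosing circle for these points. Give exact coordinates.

(6.5, 4.5)

The smallest circle enclosing two points has them as diameter endpoints.
Centre = midpoint = (6.5, 4.5); r² = |PQ|²/4 = 170/4 = 42.5.
Centre = (6.5, 4.5).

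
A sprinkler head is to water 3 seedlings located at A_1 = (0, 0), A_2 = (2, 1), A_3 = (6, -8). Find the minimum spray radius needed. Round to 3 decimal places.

Side lengths²: A_1A_2² = 5, A_1A_3² = 100, A_2A_3² = 97.
Since A_1A_3² = 100 < 97 + 5 = 102, the triangle is acute, so the smallest enclosing circle is the circumcircle.
Circumcentre = (35/11, -85/22), r² = 12125/484.
r = √(12125/484) ≈ 5.005.

5.005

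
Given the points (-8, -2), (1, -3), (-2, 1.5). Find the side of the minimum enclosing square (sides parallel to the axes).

The bounding box has width 9 and height 4.5.
An axis-aligned square enclosing the set must have side ≥ max(width, height).
So the minimum side is max(9, 4.5) = 9.

9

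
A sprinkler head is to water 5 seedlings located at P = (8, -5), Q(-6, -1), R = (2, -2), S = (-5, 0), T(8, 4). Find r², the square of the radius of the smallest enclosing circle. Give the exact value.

By Welzl's lemma the MEC is supported by two points (diametrically opposite) or three points (on a circumcircle).
The minimum enclosing circle is determined by three boundary points: P, Q, T.
Their circumcentre is (12/7, -0.5) with r² = 11713/196.
The farthest remaining point S is at distance² 8885/196 ≤ 11713/196.

11713/196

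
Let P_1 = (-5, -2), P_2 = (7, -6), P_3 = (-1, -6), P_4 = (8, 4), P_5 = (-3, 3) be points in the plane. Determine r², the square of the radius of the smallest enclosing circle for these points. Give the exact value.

103525/1922

A smallest enclosing disk is always determined by at most three of the input points on its boundary.
The minimum enclosing circle is determined by three boundary points: P_1, P_2, P_4.
Their circumcentre is (135/62, -29/62) with r² = 103525/1922.
The farthest remaining point P_3 is at distance² 78229/1922 ≤ 103525/1922.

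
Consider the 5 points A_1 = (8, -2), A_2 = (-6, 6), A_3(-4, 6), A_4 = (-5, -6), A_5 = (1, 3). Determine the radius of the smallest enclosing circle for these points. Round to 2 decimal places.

8.25

A smallest enclosing disk is always determined by at most three of the input points on its boundary.
The minimum enclosing circle is determined by three boundary points: A_1, A_2, A_4.
Their circumcentre is (0.125, 0.46875) with r² = 68.1103515625.
The farthest remaining point A_3 is at distance² 47.6103515625 ≤ 68.1103515625.
r = √(68.1103515625) ≈ 8.25.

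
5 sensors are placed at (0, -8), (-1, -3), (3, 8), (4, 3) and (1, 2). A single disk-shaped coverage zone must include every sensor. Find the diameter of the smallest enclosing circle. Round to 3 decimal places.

The farthest pair is (0, -8)–(3, 8) with squared distance 265. The circle on this segment as diameter has centre (1.5, 0) and r² = 265/4 = 66.25.
Check (-1, -3): distance² to centre = 15.25 ≤ 66.25, so it lies inside.
All remaining points lie in this disk, and no smaller disk contains both endpoints, so this is the minimum enclosing circle.
Diameter = 2r = 2√(66.25) ≈ 16.279.

16.279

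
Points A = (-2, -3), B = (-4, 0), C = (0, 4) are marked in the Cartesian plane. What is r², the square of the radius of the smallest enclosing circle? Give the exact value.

Side lengths²: AB² = 13, AC² = 53, BC² = 32.
Since AC² = 53 ≥ 32 + 13 = 45, the angle opposite AC is not acute, so the smallest enclosing circle has AC as diameter.
Centre = midpoint of AC = (-1, 0.5), r² = 53/4 = 13.25.

13.25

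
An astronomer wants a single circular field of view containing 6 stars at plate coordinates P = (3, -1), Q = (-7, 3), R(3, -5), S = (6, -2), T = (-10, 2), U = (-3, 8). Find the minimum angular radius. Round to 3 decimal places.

8.246

The farthest pair is S–T with squared distance 272. The circle on this segment as diameter has centre (-2, 0) and r² = 272/4 = 68.
Check P: distance² to centre = 26 ≤ 68, so it lies inside.
All remaining points lie in this disk, and no smaller disk contains both endpoints, so this is the minimum enclosing circle.
r = √68 ≈ 8.246.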